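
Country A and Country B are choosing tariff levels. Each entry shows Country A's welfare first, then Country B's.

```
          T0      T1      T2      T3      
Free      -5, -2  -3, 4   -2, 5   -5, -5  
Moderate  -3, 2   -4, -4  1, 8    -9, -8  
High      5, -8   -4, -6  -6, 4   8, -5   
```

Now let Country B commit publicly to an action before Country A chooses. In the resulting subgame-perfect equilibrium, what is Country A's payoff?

Country A best-responds to each possible Country B move:
- T0: BR = High, leader payoff -8.
- T1: BR = Free, leader payoff 4.
- T2: BR = Moderate, leader payoff 8.
- T3: BR = High, leader payoff -5.
Country B's induced payoffs are -8, 4, 8, -5, so Country B commits to T2. Subgame-perfect outcome: (Moderate, T2) with payoffs (1, 8).

1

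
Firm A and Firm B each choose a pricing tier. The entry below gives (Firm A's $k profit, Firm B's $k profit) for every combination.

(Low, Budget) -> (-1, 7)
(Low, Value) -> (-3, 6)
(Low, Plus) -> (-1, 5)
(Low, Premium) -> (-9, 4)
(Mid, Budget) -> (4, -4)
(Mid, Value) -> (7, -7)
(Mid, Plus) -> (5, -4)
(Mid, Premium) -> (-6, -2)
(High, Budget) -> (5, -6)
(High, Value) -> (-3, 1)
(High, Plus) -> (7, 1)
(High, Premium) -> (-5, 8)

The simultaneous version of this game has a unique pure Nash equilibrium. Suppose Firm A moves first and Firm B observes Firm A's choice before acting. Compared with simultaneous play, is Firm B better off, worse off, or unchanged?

worse off

Solve by backward induction (Firm A leads).
- Low → Firm B plays Budget (best of 7, 6, 5, 4); Firm A gets -1.
- Mid → Firm B plays Premium (best of -4, -7, -4, -2); Firm A gets -6.
- High → Firm B plays Premium (best of -6, 1, 1, 8); Firm A gets -5.
Among -1, -6, -5, the best is -1 at Low. Subgame-perfect outcome: (Low, Budget) with payoffs (-1, 7).
Under simultaneous play:
Firm A's best replies: Budget→High; Value→Mid; Plus→High; Premium→High.
Firm B's best replies: Low→Budget; Mid→Premium; High→Premium.
The unique mutual best reply is (High, Premium), giving (-5, 8).
Firm B earns 7 sequentially versus 8 at the Nash outcome: worse off.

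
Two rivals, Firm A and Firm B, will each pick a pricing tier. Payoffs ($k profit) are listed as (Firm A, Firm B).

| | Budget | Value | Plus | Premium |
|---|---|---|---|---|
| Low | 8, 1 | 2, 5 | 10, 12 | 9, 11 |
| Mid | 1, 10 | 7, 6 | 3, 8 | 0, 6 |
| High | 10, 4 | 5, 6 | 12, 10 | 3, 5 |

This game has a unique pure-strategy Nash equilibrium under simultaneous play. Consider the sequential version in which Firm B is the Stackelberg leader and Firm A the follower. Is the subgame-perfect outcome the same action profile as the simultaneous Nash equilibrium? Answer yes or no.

no

Backward induction with Firm B moving first.
- Budget: Firm A compares 8, 1, 10 and picks High; Firm B would get 4.
- Value: Firm A compares 2, 7, 5 and picks Mid; Firm B would get 6.
- Plus: Firm A compares 10, 3, 12 and picks High; Firm B would get 10.
- Premium: Firm A compares 9, 0, 3 and picks Low; Firm B would get 11.
Among 4, 6, 10, 11, the best is 11 at Premium. Subgame-perfect outcome: (Low, Premium) with payoffs (9, 11).
Now find the simultaneous Nash equilibrium.
Firm A's best replies: Budget→High; Value→Mid; Plus→High; Premium→Low.
Firm B's best replies: Low→Plus; Mid→Budget; High→Plus.
Only (High, Plus) has each player best-responding; Nash payoffs (12, 10).
Sequential outcome (Low, Premium) differs from the Nash profile (High, Plus).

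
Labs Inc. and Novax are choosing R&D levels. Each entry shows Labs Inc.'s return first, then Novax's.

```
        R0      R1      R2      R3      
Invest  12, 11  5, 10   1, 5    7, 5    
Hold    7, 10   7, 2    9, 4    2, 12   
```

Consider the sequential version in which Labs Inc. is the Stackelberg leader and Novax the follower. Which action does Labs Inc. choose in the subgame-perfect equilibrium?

Invest

Work backward from Novax's decision.
- Invest: BR = R0, leader payoff 12.
- Hold: BR = R3, leader payoff 2.
Among 12, 2, the best is 12 at Invest. Subgame-perfect outcome: (Invest, R0) with payoffs (12, 11).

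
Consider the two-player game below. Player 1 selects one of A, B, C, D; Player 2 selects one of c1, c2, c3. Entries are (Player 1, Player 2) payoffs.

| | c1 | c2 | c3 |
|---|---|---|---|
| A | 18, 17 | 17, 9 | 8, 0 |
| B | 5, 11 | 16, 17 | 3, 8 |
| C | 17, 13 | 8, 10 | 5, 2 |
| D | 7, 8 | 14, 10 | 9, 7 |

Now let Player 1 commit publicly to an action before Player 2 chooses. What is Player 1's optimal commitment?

Backward induction with Player 1 moving first.
- A: BR = c1, leader payoff 18.
- B: BR = c2, leader payoff 16.
- C: BR = c1, leader payoff 17.
- D: BR = c2, leader payoff 14.
Player 1's induced payoffs are 18, 16, 17, 14, so Player 1 commits to A. Subgame-perfect outcome: (A, c1) with payoffs (18, 17).

A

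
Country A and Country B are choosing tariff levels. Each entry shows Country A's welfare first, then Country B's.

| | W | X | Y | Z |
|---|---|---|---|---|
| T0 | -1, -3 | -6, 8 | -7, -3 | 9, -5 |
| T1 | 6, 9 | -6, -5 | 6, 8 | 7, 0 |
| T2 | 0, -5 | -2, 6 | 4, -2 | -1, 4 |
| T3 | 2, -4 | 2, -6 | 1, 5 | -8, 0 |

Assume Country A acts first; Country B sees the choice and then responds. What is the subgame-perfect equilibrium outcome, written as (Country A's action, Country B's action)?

(T1, W)

Work backward from Country B's decision.
- T0 → Country B plays X (best of -3, 8, -3, -5); Country A gets -6.
- T1 → Country B plays W (best of 9, -5, 8, 0); Country A gets 6.
- T2 → Country B plays X (best of -5, 6, -2, 4); Country A gets -2.
- T3 → Country B plays Y (best of -4, -6, 5, 0); Country A gets 1.
Among -6, 6, -2, 1, the best is 6 at T1. Subgame-perfect outcome: (T1, W) with payoffs (6, 9).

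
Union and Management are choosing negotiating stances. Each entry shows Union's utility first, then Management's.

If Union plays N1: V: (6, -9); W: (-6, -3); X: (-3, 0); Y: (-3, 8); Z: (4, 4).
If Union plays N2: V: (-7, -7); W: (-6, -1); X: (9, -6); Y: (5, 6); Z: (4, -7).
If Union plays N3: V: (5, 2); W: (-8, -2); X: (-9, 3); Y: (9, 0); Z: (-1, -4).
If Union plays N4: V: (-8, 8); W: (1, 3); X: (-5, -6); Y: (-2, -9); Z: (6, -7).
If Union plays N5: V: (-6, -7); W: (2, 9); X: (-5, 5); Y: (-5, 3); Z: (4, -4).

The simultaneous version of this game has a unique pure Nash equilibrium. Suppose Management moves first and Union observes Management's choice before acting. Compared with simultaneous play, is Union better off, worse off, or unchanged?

Union best-responds to each possible Management move:
- V → Union plays N1 (best of 6, -7, 5, -8, -6); Management gets -9.
- W → Union plays N5 (best of -6, -6, -8, 1, 2); Management gets 9.
- X → Union plays N2 (best of -3, 9, -9, -5, -5); Management gets -6.
- Y → Union plays N3 (best of -3, 5, 9, -2, -5); Management gets 0.
- Z → Union plays N4 (best of 4, 4, -1, 6, 4); Management gets -7.
Among -9, 9, -6, 0, -7, the best is 9 at W. Subgame-perfect outcome: (N5, W) with payoffs (2, 9).
Under simultaneous play:
Union's best replies: V→N1; W→N5; X→N2; Y→N3; Z→N4.
Management's best replies: N1→Y; N2→Y; N3→X; N4→V; N5→W.
Only (N5, W) has each player best-responding; Nash payoffs (2, 9).
Union earns 2 sequentially versus 2 at the Nash outcome: unchanged.

unchanged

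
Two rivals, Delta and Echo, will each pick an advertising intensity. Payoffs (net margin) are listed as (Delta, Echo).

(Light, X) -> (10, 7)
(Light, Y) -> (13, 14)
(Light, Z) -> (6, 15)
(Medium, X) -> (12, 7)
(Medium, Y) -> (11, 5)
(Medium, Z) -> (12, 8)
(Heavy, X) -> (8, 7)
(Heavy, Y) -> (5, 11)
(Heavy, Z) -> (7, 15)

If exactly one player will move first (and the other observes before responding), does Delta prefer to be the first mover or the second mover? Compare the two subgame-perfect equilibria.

If Delta leads: Echo's best replies are Light→Z, Medium→Z, Heavy→Z; Delta's induced payoffs 6, 12, 7; outcome (Medium, Z), payoffs (12, 8).
If Echo leads: Delta's best replies are X→Medium, Y→Light, Z→Medium; Echo's induced payoffs 7, 14, 8; outcome (Light, Y), payoffs (13, 14).
Delta gets 12 moving first and 13 moving second, so Delta prefers to move second.

second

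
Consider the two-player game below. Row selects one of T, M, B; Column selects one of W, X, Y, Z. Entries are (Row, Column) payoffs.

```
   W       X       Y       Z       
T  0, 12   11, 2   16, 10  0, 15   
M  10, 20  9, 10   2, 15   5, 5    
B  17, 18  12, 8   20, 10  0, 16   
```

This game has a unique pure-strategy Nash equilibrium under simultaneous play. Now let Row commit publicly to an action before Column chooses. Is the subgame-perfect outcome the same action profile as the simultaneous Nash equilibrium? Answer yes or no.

Work backward from Column's decision.
- T: Column compares 12, 2, 10, 15 and picks Z; Row would get 0.
- M: Column compares 20, 10, 15, 5 and picks W; Row would get 10.
- B: Column compares 18, 8, 10, 16 and picks W; Row would get 17.
Row's induced payoffs are 0, 10, 17, so Row commits to B. Subgame-perfect outcome: (B, W) with payoffs (17, 18).
Under simultaneous play:
Row's best replies: W→B; X→B; Y→B; Z→M.
Column's best replies: T→Z; M→W; B→W.
The unique mutual best reply is (B, W), giving (17, 18).
Sequential outcome (B, W) coincides with the Nash profile (B, W).

yes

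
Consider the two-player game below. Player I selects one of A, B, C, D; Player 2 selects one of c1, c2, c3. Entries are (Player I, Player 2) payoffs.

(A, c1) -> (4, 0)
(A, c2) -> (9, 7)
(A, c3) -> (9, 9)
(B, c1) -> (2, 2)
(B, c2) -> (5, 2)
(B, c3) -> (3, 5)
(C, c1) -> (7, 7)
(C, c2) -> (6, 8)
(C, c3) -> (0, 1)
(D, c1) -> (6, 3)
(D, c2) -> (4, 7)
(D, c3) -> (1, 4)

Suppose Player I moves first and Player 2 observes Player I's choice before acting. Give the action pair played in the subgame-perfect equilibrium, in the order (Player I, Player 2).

Backward induction with Player I moving first.
- A: Player 2 compares 0, 7, 9 and picks c3; Player I would get 9.
- B: Player 2 compares 2, 2, 5 and picks c3; Player I would get 3.
- C: Player 2 compares 7, 8, 1 and picks c2; Player I would get 6.
- D: Player 2 compares 3, 7, 4 and picks c2; Player I would get 4.
Player I's induced payoffs are 9, 3, 6, 4, so Player I commits to A. Subgame-perfect outcome: (A, c3) with payoffs (9, 9).

(A, c3)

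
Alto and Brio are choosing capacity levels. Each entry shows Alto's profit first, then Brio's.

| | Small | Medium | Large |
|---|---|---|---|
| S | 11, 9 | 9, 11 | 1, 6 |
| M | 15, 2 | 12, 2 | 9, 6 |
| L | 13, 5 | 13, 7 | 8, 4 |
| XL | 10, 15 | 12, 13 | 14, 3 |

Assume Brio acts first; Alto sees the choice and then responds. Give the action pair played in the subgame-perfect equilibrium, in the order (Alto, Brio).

Solve by backward induction (Brio leads).
- Small: BR = M, leader payoff 2.
- Medium: BR = L, leader payoff 7.
- Large: BR = XL, leader payoff 3.
Brio's induced payoffs are 2, 7, 3, so Brio commits to Medium. Subgame-perfect outcome: (L, Medium) with payoffs (13, 7).

(L, Medium)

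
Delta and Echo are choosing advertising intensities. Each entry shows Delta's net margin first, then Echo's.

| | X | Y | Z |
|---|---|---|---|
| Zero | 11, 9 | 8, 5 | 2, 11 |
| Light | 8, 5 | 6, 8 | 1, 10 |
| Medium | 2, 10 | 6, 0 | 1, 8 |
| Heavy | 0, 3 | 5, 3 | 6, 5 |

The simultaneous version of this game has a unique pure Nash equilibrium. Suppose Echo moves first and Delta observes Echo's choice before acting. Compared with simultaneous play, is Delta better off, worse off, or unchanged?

better off

Work backward from Delta's decision.
- X → Delta plays Zero (best of 11, 8, 2, 0); Echo gets 9.
- Y → Delta plays Zero (best of 8, 6, 6, 5); Echo gets 5.
- Z → Delta plays Heavy (best of 2, 1, 1, 6); Echo gets 5.
Maximizing over 9, 5, 5, Echo chooses X. Subgame-perfect outcome: (Zero, X) with payoffs (11, 9).
Under simultaneous play:
Delta's best replies: X→Zero; Y→Zero; Z→Heavy.
Echo's best replies: Zero→Z; Light→Z; Medium→X; Heavy→Z.
Only (Heavy, Z) has each player best-responding; Nash payoffs (6, 5).
Delta earns 11 sequentially versus 6 at the Nash outcome: better off.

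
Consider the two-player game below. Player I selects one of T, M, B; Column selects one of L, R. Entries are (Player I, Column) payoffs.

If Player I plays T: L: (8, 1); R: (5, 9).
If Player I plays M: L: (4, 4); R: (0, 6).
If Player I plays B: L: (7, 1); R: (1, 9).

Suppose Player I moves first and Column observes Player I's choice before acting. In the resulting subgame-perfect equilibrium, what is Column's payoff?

9

Solve by backward induction (Player I leads).
- T → Column plays R (best of 1, 9); Player I gets 5.
- M → Column plays R (best of 4, 6); Player I gets 0.
- B → Column plays R (best of 1, 9); Player I gets 1.
Maximizing over 5, 0, 1, Player I chooses T. Subgame-perfect outcome: (T, R) with payoffs (5, 9).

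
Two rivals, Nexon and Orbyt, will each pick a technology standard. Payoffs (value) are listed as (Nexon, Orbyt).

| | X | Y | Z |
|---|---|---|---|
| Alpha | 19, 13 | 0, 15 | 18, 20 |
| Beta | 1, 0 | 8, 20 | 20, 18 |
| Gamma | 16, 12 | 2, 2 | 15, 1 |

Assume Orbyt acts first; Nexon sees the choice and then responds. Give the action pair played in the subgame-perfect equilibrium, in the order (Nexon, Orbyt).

(Beta, Y)

Work backward from Nexon's decision.
- X → Nexon plays Alpha (best of 19, 1, 16); Orbyt gets 13.
- Y → Nexon plays Beta (best of 0, 8, 2); Orbyt gets 20.
- Z → Nexon plays Beta (best of 18, 20, 15); Orbyt gets 18.
Maximizing over 13, 20, 18, Orbyt chooses Y. Subgame-perfect outcome: (Beta, Y) with payoffs (8, 20).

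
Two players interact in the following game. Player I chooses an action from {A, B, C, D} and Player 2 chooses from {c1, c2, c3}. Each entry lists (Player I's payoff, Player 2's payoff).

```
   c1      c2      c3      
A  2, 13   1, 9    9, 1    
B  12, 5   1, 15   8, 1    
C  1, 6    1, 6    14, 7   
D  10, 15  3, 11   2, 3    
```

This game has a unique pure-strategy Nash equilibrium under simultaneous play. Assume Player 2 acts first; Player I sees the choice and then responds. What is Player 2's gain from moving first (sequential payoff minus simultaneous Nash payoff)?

4

Solve by backward induction (Player 2 leads).
- c1: BR = B, leader payoff 5.
- c2: BR = D, leader payoff 11.
- c3: BR = C, leader payoff 7.
Player 2's induced payoffs are 5, 11, 7, so Player 2 commits to c2. Subgame-perfect outcome: (D, c2) with payoffs (3, 11).
Under simultaneous play:
Player I's best replies: c1→B; c2→D; c3→C.
Player 2's best replies: A→c1; B→c2; C→c3; D→c1.
Only (C, c3) has each player best-responding; Nash payoffs (14, 7).
Player 2's commitment gain: 11 − 7 = 4.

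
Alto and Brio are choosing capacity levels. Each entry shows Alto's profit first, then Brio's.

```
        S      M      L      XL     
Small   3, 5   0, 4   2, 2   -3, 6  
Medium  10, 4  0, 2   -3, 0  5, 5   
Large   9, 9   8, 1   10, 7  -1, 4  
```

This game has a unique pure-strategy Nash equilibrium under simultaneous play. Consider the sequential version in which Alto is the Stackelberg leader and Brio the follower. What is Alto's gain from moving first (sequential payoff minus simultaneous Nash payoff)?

Brio best-responds to each possible Alto move:
- Small → Brio plays XL (best of 5, 4, 2, 6); Alto gets -3.
- Medium → Brio plays XL (best of 4, 2, 0, 5); Alto gets 5.
- Large → Brio plays S (best of 9, 1, 7, 4); Alto gets 9.
Alto's induced payoffs are -3, 5, 9, so Alto commits to Large. Subgame-perfect outcome: (Large, S) with payoffs (9, 9).
Now find the simultaneous Nash equilibrium.
Alto's best replies: S→Medium; M→Large; L→Large; XL→Medium.
Brio's best replies: Small→XL; Medium→XL; Large→S.
The unique mutual best reply is (Medium, XL), giving (5, 5).
Alto's commitment gain: 9 − 5 = 4.

4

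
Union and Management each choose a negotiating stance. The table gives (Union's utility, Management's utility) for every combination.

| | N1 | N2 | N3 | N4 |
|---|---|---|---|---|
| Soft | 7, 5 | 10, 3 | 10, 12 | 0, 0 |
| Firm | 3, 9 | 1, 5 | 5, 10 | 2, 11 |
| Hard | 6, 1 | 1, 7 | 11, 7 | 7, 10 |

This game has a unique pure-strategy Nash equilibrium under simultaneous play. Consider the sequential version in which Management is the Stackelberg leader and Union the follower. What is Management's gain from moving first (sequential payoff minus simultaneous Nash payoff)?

Work backward from Union's decision.
- N1 → Union plays Soft (best of 7, 3, 6); Management gets 5.
- N2 → Union plays Soft (best of 10, 1, 1); Management gets 3.
- N3 → Union plays Hard (best of 10, 5, 11); Management gets 7.
- N4 → Union plays Hard (best of 0, 2, 7); Management gets 10.
Maximizing over 5, 3, 7, 10, Management chooses N4. Subgame-perfect outcome: (Hard, N4) with payoffs (7, 10).
Now find the simultaneous Nash equilibrium.
Union's best replies: N1→Soft; N2→Soft; N3→Hard; N4→Hard.
Management's best replies: Soft→N3; Firm→N4; Hard→N4.
Only (Hard, N4) has each player best-responding; Nash payoffs (7, 10).
Management's commitment gain: 10 − 10 = 0.

0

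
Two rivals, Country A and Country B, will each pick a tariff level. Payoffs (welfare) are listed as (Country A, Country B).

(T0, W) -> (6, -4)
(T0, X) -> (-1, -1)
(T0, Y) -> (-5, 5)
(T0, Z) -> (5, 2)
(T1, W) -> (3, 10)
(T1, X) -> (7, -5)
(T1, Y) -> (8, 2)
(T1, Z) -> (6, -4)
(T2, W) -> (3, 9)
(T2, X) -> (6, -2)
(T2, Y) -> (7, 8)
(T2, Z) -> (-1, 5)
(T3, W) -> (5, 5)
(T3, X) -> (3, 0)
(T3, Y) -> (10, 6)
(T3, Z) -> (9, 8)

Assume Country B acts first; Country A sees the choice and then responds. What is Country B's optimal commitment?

Z

Work backward from Country A's decision.
- W: Country A compares 6, 3, 3, 5 and picks T0; Country B would get -4.
- X: Country A compares -1, 7, 6, 3 and picks T1; Country B would get -5.
- Y: Country A compares -5, 8, 7, 10 and picks T3; Country B would get 6.
- Z: Country A compares 5, 6, -1, 9 and picks T3; Country B would get 8.
Maximizing over -4, -5, 6, 8, Country B chooses Z. Subgame-perfect outcome: (T3, Z) with payoffs (9, 8).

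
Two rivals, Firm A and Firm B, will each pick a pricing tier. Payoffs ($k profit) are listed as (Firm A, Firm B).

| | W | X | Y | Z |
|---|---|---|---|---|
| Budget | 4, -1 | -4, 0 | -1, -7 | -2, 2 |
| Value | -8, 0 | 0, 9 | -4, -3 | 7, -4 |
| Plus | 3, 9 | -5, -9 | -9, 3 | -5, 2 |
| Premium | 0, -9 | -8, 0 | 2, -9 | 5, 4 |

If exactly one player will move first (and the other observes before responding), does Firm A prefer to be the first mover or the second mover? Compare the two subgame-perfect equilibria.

first

If Firm A leads: Firm B's best replies are Budget→Z, Value→X, Plus→W, Premium→Z; Firm A's induced payoffs -2, 0, 3, 5; outcome (Premium, Z), payoffs (5, 4).
If Firm B leads: Firm A's best replies are W→Budget, X→Value, Y→Premium, Z→Value; Firm B's induced payoffs -1, 9, -9, -4; outcome (Value, X), payoffs (0, 9).
Firm A gets 5 moving first and 0 moving second, so Firm A prefers to move first.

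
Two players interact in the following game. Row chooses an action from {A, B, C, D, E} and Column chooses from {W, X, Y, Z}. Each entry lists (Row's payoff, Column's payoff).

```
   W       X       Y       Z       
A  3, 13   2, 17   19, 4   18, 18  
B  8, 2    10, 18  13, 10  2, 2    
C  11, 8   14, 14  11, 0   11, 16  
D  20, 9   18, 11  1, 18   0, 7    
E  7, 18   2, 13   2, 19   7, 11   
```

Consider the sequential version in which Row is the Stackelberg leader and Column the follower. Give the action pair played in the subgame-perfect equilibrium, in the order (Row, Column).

Work backward from Column's decision.
- A → Column plays Z (best of 13, 17, 4, 18); Row gets 18.
- B → Column plays X (best of 2, 18, 10, 2); Row gets 10.
- C → Column plays Z (best of 8, 14, 0, 16); Row gets 11.
- D → Column plays Y (best of 9, 11, 18, 7); Row gets 1.
- E → Column plays Y (best of 18, 13, 19, 11); Row gets 2.
Row's induced payoffs are 18, 10, 11, 1, 2, so Row commits to A. Subgame-perfect outcome: (A, Z) with payoffs (18, 18).

(A, Z)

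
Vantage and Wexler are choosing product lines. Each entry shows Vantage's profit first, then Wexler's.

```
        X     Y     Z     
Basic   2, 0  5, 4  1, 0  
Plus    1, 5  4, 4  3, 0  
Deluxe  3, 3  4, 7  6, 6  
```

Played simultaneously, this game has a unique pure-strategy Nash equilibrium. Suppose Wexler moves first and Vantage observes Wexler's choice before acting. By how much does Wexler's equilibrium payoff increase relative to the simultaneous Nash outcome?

2

Vantage best-responds to each possible Wexler move:
- X → Vantage plays Deluxe (best of 2, 1, 3); Wexler gets 3.
- Y → Vantage plays Basic (best of 5, 4, 4); Wexler gets 4.
- Z → Vantage plays Deluxe (best of 1, 3, 6); Wexler gets 6.
Maximizing over 3, 4, 6, Wexler chooses Z. Subgame-perfect outcome: (Deluxe, Z) with payoffs (6, 6).
For the simultaneous game, intersect best replies.
Vantage's best replies: X→Deluxe; Y→Basic; Z→Deluxe.
Wexler's best replies: Basic→Y; Plus→X; Deluxe→Y.
Only (Basic, Y) has each player best-responding; Nash payoffs (5, 4).
Wexler's commitment gain: 6 − 4 = 2.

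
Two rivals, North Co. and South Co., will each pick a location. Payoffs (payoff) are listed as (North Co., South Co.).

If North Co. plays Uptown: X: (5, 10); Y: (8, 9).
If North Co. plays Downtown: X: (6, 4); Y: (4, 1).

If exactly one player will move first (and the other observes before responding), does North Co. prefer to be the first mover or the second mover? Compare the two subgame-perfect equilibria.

second

If North Co. leads: South Co.'s best replies are Uptown→X, Downtown→X; North Co.'s induced payoffs 5, 6; outcome (Downtown, X), payoffs (6, 4).
If South Co. leads: North Co.'s best replies are X→Downtown, Y→Uptown; South Co.'s induced payoffs 4, 9; outcome (Uptown, Y), payoffs (8, 9).
North Co. gets 6 moving first and 8 moving second, so North Co. prefers to move second.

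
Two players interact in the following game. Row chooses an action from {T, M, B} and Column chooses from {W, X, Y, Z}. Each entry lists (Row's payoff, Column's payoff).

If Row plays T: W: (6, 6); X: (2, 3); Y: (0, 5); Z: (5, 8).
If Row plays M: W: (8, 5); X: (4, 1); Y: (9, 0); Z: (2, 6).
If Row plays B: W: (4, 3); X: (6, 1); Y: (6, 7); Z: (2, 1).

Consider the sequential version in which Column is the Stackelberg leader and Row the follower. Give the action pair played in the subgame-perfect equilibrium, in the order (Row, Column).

Row best-responds to each possible Column move:
- W → Row plays M (best of 6, 8, 4); Column gets 5.
- X → Row plays B (best of 2, 4, 6); Column gets 1.
- Y → Row plays M (best of 0, 9, 6); Column gets 0.
- Z → Row plays T (best of 5, 2, 2); Column gets 8.
Among 5, 1, 0, 8, the best is 8 at Z. Subgame-perfect outcome: (T, Z) with payoffs (5, 8).

(T, Z)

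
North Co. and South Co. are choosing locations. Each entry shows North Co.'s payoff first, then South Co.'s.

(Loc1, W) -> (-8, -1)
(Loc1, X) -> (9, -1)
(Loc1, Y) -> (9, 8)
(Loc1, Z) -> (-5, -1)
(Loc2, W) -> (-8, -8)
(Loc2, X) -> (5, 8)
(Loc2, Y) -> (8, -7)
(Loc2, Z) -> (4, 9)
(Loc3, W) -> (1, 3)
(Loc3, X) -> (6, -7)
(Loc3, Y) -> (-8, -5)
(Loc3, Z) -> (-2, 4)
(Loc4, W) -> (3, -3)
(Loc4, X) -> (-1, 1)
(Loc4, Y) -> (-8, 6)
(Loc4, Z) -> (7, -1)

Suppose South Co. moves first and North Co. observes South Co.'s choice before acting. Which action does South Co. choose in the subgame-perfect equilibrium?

Work backward from North Co.'s decision.
- W: BR = Loc4, leader payoff -3.
- X: BR = Loc1, leader payoff -1.
- Y: BR = Loc1, leader payoff 8.
- Z: BR = Loc4, leader payoff -1.
Among -3, -1, 8, -1, the best is 8 at Y. Subgame-perfect outcome: (Loc1, Y) with payoffs (9, 8).

Y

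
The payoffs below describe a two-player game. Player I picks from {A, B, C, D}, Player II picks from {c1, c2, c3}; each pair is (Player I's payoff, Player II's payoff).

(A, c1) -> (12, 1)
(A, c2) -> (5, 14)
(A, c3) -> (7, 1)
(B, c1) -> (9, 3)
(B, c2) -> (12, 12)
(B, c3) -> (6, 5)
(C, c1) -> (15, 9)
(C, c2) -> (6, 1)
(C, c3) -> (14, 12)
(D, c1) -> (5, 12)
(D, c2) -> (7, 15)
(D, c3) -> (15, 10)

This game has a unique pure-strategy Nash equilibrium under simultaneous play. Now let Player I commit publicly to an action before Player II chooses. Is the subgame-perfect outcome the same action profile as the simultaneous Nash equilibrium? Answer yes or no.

no

Player II best-responds to each possible Player I move:
- A: Player II compares 1, 14, 1 and picks c2; Player I would get 5.
- B: Player II compares 3, 12, 5 and picks c2; Player I would get 12.
- C: Player II compares 9, 1, 12 and picks c3; Player I would get 14.
- D: Player II compares 12, 15, 10 and picks c2; Player I would get 7.
Among 5, 12, 14, 7, the best is 14 at C. Subgame-perfect outcome: (C, c3) with payoffs (14, 12).
For the simultaneous game, intersect best replies.
Player I's best replies: c1→C; c2→B; c3→D.
Player II's best replies: A→c2; B→c2; C→c3; D→c2.
Only (B, c2) has each player best-responding; Nash payoffs (12, 12).
Sequential outcome (C, c3) differs from the Nash profile (B, c2).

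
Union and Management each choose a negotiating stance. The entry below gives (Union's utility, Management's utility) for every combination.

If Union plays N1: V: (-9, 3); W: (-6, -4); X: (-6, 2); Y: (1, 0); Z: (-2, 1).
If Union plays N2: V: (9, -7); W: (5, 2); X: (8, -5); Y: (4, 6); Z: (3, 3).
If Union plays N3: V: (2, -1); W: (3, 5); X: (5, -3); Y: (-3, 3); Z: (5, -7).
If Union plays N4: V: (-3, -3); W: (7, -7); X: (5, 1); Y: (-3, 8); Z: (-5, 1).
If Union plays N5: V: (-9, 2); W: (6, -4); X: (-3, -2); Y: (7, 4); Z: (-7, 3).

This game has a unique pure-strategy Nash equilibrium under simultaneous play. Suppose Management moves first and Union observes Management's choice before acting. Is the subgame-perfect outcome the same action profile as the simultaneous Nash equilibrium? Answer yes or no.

Work backward from Union's decision.
- V → Union plays N2 (best of -9, 9, 2, -3, -9); Management gets -7.
- W → Union plays N4 (best of -6, 5, 3, 7, 6); Management gets -7.
- X → Union plays N2 (best of -6, 8, 5, 5, -3); Management gets -5.
- Y → Union plays N5 (best of 1, 4, -3, -3, 7); Management gets 4.
- Z → Union plays N3 (best of -2, 3, 5, -5, -7); Management gets -7.
Maximizing over -7, -7, -5, 4, -7, Management chooses Y. Subgame-perfect outcome: (N5, Y) with payoffs (7, 4).
Now find the simultaneous Nash equilibrium.
Union's best replies: V→N2; W→N4; X→N2; Y→N5; Z→N3.
Management's best replies: N1→V; N2→Y; N3→W; N4→Y; N5→Y.
The unique mutual best reply is (N5, Y), giving (7, 4).
Sequential outcome (N5, Y) coincides with the Nash profile (N5, Y).

yes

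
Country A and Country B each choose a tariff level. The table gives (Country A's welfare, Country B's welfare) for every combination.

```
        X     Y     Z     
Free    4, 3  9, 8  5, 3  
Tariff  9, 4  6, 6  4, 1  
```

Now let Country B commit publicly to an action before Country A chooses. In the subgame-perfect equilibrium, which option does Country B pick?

Y

Work backward from Country A's decision.
- X: BR = Tariff, leader payoff 4.
- Y: BR = Free, leader payoff 8.
- Z: BR = Free, leader payoff 3.
Among 4, 8, 3, the best is 8 at Y. Subgame-perfect outcome: (Free, Y) with payoffs (9, 8).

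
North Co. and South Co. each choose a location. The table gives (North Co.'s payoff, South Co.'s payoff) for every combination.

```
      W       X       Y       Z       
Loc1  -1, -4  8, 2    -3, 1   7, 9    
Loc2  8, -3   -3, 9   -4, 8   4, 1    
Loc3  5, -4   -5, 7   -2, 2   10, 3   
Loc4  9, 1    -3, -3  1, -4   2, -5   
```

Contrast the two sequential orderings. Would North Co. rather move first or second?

If North Co. leads: South Co.'s best replies are Loc1→Z, Loc2→X, Loc3→X, Loc4→W; North Co.'s induced payoffs 7, -3, -5, 9; outcome (Loc4, W), payoffs (9, 1).
If South Co. leads: North Co.'s best replies are W→Loc4, X→Loc1, Y→Loc4, Z→Loc3; South Co.'s induced payoffs 1, 2, -4, 3; outcome (Loc3, Z), payoffs (10, 3).
North Co. gets 9 moving first and 10 moving second, so North Co. prefers to move second.

second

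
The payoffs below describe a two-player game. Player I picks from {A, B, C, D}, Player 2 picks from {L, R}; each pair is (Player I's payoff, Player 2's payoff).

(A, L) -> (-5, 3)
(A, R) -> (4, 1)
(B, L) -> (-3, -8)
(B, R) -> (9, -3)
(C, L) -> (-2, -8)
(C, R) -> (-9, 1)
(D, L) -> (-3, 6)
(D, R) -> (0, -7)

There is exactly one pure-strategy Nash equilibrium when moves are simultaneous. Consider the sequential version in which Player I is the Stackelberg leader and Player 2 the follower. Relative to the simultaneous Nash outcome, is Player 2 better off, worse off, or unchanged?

unchanged

Work backward from Player 2's decision.
- A: Player 2 compares 3, 1 and picks L; Player I would get -5.
- B: Player 2 compares -8, -3 and picks R; Player I would get 9.
- C: Player 2 compares -8, 1 and picks R; Player I would get -9.
- D: Player 2 compares 6, -7 and picks L; Player I would get -3.
Maximizing over -5, 9, -9, -3, Player I chooses B. Subgame-perfect outcome: (B, R) with payoffs (9, -3).
Under simultaneous play:
Player I's best replies: L→C; R→B.
Player 2's best replies: A→L; B→R; C→R; D→L.
The unique mutual best reply is (B, R), giving (9, -3).
Player 2 earns -3 sequentially versus -3 at the Nash outcome: unchanged.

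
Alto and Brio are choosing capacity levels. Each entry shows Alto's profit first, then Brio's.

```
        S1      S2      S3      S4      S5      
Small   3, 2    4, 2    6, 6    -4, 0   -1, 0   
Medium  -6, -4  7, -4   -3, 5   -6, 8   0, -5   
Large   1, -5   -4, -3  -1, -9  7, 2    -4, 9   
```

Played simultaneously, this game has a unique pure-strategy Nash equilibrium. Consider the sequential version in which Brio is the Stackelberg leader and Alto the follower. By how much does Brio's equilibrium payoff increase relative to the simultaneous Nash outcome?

0

Solve by backward induction (Brio leads).
- S1 → Alto plays Small (best of 3, -6, 1); Brio gets 2.
- S2 → Alto plays Medium (best of 4, 7, -4); Brio gets -4.
- S3 → Alto plays Small (best of 6, -3, -1); Brio gets 6.
- S4 → Alto plays Large (best of -4, -6, 7); Brio gets 2.
- S5 → Alto plays Medium (best of -1, 0, -4); Brio gets -5.
Maximizing over 2, -4, 6, 2, -5, Brio chooses S3. Subgame-perfect outcome: (Small, S3) with payoffs (6, 6).
Now find the simultaneous Nash equilibrium.
Alto's best replies: S1→Small; S2→Medium; S3→Small; S4→Large; S5→Medium.
Brio's best replies: Small→S3; Medium→S4; Large→S5.
Only (Small, S3) has each player best-responding; Nash payoffs (6, 6).
Brio's commitment gain: 6 − 6 = 0.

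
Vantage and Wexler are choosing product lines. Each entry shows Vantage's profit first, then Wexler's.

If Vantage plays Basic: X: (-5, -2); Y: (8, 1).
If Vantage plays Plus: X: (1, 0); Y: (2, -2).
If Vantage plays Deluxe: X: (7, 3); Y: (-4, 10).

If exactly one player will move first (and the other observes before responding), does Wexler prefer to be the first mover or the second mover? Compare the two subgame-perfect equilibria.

If Vantage leads: Wexler's best replies are Basic→Y, Plus→X, Deluxe→Y; Vantage's induced payoffs 8, 1, -4; outcome (Basic, Y), payoffs (8, 1).
If Wexler leads: Vantage's best replies are X→Deluxe, Y→Basic; Wexler's induced payoffs 3, 1; outcome (Deluxe, X), payoffs (7, 3).
Wexler gets 3 moving first and 1 moving second, so Wexler prefers to move first.

first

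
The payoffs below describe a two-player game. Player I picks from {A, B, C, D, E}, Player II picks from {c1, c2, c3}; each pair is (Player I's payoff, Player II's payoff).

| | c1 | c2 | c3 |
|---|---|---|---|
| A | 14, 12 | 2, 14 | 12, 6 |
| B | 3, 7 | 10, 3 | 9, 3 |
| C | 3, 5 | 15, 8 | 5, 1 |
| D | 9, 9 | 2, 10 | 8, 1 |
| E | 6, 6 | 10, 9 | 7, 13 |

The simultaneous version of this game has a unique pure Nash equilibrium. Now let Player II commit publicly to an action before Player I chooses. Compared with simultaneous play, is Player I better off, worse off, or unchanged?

Solve by backward induction (Player II leads).
- c1 → Player I plays A (best of 14, 3, 3, 9, 6); Player II gets 12.
- c2 → Player I plays C (best of 2, 10, 15, 2, 10); Player II gets 8.
- c3 → Player I plays A (best of 12, 9, 5, 8, 7); Player II gets 6.
Maximizing over 12, 8, 6, Player II chooses c1. Subgame-perfect outcome: (A, c1) with payoffs (14, 12).
Under simultaneous play:
Player I's best replies: c1→A; c2→C; c3→A.
Player II's best replies: A→c2; B→c1; C→c2; D→c2; E→c3.
Only (C, c2) has each player best-responding; Nash payoffs (15, 8).
Player I earns 14 sequentially versus 15 at the Nash outcome: worse off.

worse off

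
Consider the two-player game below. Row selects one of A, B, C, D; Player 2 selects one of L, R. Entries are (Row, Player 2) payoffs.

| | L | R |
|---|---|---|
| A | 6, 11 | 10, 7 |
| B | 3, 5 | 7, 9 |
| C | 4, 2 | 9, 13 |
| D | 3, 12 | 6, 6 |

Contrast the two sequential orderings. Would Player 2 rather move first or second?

second

If Row leads: Player 2's best replies are A→L, B→R, C→R, D→L; Row's induced payoffs 6, 7, 9, 3; outcome (C, R), payoffs (9, 13).
If Player 2 leads: Row's best replies are L→A, R→A; Player 2's induced payoffs 11, 7; outcome (A, L), payoffs (6, 11).
Player 2 gets 11 moving first and 13 moving second, so Player 2 prefers to move second.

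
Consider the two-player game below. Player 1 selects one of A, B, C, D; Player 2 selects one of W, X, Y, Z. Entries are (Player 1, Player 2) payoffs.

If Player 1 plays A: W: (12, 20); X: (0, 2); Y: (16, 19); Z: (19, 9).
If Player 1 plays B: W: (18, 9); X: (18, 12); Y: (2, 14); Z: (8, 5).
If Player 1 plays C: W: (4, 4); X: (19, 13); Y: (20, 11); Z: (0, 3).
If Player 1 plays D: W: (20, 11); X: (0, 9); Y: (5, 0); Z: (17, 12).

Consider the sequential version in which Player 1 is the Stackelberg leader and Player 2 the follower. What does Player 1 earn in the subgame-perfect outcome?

19

Work backward from Player 2's decision.
- A: Player 2 compares 20, 2, 19, 9 and picks W; Player 1 would get 12.
- B: Player 2 compares 9, 12, 14, 5 and picks Y; Player 1 would get 2.
- C: Player 2 compares 4, 13, 11, 3 and picks X; Player 1 would get 19.
- D: Player 2 compares 11, 9, 0, 12 and picks Z; Player 1 would get 17.
Among 12, 2, 19, 17, the best is 19 at C. Subgame-perfect outcome: (C, X) with payoffs (19, 13).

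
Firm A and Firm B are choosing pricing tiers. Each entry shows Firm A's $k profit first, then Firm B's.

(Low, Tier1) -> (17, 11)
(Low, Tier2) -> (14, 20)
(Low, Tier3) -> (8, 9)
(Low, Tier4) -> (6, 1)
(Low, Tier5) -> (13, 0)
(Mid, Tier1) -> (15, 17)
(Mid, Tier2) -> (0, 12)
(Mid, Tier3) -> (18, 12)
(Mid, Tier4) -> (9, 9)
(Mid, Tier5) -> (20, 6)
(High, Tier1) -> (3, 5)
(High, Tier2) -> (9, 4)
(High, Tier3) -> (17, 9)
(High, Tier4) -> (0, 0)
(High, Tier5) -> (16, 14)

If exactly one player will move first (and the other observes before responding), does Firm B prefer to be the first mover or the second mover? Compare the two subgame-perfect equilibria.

first

If Firm A leads: Firm B's best replies are Low→Tier2, Mid→Tier1, High→Tier5; Firm A's induced payoffs 14, 15, 16; outcome (High, Tier5), payoffs (16, 14).
If Firm B leads: Firm A's best replies are Tier1→Low, Tier2→Low, Tier3→Mid, Tier4→Mid, Tier5→Mid; Firm B's induced payoffs 11, 20, 12, 9, 6; outcome (Low, Tier2), payoffs (14, 20).
Firm B gets 20 moving first and 14 moving second, so Firm B prefers to move first.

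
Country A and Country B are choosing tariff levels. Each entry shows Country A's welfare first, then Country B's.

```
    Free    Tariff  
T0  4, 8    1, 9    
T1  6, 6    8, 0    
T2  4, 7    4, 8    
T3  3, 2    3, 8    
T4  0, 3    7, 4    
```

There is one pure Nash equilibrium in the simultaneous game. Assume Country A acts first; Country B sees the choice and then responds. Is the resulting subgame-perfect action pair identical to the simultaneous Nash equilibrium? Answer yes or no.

Backward induction with Country A moving first.
- T0 → Country B plays Tariff (best of 8, 9); Country A gets 1.
- T1 → Country B plays Free (best of 6, 0); Country A gets 6.
- T2 → Country B plays Tariff (best of 7, 8); Country A gets 4.
- T3 → Country B plays Tariff (best of 2, 8); Country A gets 3.
- T4 → Country B plays Tariff (best of 3, 4); Country A gets 7.
Maximizing over 1, 6, 4, 3, 7, Country A chooses T4. Subgame-perfect outcome: (T4, Tariff) with payoffs (7, 4).
Now find the simultaneous Nash equilibrium.
Country A's best replies: Free→T1; Tariff→T1.
Country B's best replies: T0→Tariff; T1→Free; T2→Tariff; T3→Tariff; T4→Tariff.
Only (T1, Free) has each player best-responding; Nash payoffs (6, 6).
Sequential outcome (T4, Tariff) differs from the Nash profile (T1, Free).

no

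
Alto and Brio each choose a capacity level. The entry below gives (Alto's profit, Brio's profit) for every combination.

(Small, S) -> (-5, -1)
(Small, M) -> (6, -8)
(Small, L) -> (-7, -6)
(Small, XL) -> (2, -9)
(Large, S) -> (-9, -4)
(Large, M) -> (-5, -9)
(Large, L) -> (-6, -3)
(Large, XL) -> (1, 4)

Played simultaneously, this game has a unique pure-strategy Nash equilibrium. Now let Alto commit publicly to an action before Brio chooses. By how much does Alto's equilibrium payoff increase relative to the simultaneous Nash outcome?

6

Backward induction with Alto moving first.
- Small → Brio plays S (best of -1, -8, -6, -9); Alto gets -5.
- Large → Brio plays XL (best of -4, -9, -3, 4); Alto gets 1.
Among -5, 1, the best is 1 at Large. Subgame-perfect outcome: (Large, XL) with payoffs (1, 4).
Now find the simultaneous Nash equilibrium.
Alto's best replies: S→Small; M→Small; L→Large; XL→Small.
Brio's best replies: Small→S; Large→XL.
The unique mutual best reply is (Small, S), giving (-5, -1).
Alto's commitment gain: 1 − -5 = 6.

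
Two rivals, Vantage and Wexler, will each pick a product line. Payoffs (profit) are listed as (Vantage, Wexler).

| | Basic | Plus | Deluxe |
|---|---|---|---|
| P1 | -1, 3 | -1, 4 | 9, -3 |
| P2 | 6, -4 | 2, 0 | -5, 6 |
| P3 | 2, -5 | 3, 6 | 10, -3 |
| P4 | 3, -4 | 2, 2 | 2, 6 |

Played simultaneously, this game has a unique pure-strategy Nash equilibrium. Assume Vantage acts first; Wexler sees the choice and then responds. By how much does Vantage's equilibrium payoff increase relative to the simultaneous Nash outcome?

0

Wexler best-responds to each possible Vantage move:
- P1: BR = Plus, leader payoff -1.
- P2: BR = Deluxe, leader payoff -5.
- P3: BR = Plus, leader payoff 3.
- P4: BR = Deluxe, leader payoff 2.
Vantage's induced payoffs are -1, -5, 3, 2, so Vantage commits to P3. Subgame-perfect outcome: (P3, Plus) with payoffs (3, 6).
Under simultaneous play:
Vantage's best replies: Basic→P2; Plus→P3; Deluxe→P3.
Wexler's best replies: P1→Plus; P2→Deluxe; P3→Plus; P4→Deluxe.
The unique mutual best reply is (P3, Plus), giving (3, 6).
Vantage's commitment gain: 3 − 3 = 0.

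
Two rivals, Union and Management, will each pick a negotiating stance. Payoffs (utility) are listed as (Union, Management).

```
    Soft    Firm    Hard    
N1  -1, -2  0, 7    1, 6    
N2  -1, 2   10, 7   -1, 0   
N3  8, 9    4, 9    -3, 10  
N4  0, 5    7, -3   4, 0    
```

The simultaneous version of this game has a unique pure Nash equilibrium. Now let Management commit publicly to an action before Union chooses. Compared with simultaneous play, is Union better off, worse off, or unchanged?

worse off

Union best-responds to each possible Management move:
- Soft → Union plays N3 (best of -1, -1, 8, 0); Management gets 9.
- Firm → Union plays N2 (best of 0, 10, 4, 7); Management gets 7.
- Hard → Union plays N4 (best of 1, -1, -3, 4); Management gets 0.
Management's induced payoffs are 9, 7, 0, so Management commits to Soft. Subgame-perfect outcome: (N3, Soft) with payoffs (8, 9).
For the simultaneous game, intersect best replies.
Union's best replies: Soft→N3; Firm→N2; Hard→N4.
Management's best replies: N1→Firm; N2→Firm; N3→Hard; N4→Soft.
Only (N2, Firm) has each player best-responding; Nash payoffs (10, 7).
Union earns 8 sequentially versus 10 at the Nash outcome: worse off.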